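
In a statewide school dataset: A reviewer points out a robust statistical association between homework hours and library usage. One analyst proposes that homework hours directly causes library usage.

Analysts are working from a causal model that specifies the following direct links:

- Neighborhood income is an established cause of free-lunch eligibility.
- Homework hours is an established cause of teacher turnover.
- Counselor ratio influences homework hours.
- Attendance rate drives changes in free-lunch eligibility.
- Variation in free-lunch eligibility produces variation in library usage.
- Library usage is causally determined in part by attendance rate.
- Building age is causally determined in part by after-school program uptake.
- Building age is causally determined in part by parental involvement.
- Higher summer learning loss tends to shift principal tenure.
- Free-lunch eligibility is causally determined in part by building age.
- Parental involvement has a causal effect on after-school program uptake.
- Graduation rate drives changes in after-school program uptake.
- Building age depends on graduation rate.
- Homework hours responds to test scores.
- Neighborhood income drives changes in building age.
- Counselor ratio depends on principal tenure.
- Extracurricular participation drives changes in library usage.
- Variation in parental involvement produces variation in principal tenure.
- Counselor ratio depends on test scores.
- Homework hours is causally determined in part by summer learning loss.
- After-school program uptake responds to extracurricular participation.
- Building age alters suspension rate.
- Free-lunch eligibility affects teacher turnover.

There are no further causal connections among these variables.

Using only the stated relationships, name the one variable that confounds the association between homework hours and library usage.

Parental involvement has a causal path to homework hours (parental involvement → principal tenure → counselor ratio → homework hours) and a separate causal path to library usage (parental involvement → building age → free-lunch eligibility → library usage), so it is a common cause of both.
No stated relationship gives homework hours a causal route to library usage, so the correlation is explained by the shared upstream cause rather than a direct effect.

parental involvement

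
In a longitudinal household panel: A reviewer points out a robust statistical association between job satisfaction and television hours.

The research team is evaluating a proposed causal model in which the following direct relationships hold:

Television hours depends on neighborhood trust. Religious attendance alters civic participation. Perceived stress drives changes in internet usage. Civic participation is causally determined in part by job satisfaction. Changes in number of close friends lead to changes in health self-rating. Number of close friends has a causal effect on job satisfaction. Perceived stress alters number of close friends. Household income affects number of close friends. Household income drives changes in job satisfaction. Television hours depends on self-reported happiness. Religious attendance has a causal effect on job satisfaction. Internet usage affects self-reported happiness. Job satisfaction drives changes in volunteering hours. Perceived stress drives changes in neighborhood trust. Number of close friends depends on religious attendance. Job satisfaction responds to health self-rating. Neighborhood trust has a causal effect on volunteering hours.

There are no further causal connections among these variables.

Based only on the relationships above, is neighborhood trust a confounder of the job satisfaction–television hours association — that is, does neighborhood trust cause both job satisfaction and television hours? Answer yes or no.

no

Neighborhood trust has no stated causal path to job satisfaction. A confounder must cause both variables, so neighborhood trust does not qualify.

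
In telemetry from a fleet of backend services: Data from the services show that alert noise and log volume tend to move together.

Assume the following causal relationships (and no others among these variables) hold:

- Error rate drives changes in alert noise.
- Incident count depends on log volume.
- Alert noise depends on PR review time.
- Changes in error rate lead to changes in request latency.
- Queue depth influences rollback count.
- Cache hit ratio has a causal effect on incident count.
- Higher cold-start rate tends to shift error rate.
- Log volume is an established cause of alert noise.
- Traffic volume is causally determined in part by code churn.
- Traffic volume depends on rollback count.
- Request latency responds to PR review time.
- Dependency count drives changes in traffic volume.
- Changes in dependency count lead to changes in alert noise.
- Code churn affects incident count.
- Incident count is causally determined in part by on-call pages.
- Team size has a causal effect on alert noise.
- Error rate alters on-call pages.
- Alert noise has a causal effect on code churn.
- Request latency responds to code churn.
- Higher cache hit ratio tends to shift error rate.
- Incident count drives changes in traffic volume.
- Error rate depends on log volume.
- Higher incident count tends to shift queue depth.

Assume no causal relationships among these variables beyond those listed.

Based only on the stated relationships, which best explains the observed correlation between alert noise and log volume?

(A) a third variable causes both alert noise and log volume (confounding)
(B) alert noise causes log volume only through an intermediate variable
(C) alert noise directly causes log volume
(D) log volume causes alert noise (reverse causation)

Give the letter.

The stated link runs log volume → alert noise; alert noise has no causal path to log volume. No variable causes both, so confounding is ruled out. The correlation reflects reverse causation.

D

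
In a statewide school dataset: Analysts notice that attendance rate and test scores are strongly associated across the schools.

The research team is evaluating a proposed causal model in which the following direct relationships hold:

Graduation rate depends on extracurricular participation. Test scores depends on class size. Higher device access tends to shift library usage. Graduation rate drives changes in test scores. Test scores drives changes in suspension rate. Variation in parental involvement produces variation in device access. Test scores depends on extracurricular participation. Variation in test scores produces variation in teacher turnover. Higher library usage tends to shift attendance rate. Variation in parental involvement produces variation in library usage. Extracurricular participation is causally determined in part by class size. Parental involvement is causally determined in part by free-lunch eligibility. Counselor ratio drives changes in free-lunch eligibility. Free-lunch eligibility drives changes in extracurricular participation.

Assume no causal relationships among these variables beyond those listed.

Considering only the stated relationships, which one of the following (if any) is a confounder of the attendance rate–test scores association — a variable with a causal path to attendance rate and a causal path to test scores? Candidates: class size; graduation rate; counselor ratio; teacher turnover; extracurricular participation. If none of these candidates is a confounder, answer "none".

Counselor ratio causes attendance rate (counselor ratio → free-lunch eligibility → parental involvement → library usage → attendance rate) and also causes test scores (counselor ratio → free-lunch eligibility → extracurricular participation → test scores); it is a common cause of both.
Each of the other candidates lacks a causal path to at least one of attendance rate and test scores, so they do not confound the relationship.

counselor ratio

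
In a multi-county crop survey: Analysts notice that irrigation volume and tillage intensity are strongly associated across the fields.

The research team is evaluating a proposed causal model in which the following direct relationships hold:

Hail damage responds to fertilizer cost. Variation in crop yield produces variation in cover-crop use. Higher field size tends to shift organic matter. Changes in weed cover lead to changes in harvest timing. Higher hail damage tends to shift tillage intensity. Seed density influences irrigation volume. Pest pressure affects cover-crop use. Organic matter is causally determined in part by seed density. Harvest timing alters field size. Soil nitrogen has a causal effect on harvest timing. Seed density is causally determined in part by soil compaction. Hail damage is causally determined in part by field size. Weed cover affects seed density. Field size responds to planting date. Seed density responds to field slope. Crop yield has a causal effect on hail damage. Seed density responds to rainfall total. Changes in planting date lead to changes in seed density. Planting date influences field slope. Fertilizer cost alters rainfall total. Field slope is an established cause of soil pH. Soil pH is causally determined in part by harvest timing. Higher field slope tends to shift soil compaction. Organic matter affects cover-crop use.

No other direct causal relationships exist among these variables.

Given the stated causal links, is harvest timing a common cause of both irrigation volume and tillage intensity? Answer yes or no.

no

Harvest timing has no stated causal path to irrigation volume. A confounder must cause both variables, so harvest timing does not qualify.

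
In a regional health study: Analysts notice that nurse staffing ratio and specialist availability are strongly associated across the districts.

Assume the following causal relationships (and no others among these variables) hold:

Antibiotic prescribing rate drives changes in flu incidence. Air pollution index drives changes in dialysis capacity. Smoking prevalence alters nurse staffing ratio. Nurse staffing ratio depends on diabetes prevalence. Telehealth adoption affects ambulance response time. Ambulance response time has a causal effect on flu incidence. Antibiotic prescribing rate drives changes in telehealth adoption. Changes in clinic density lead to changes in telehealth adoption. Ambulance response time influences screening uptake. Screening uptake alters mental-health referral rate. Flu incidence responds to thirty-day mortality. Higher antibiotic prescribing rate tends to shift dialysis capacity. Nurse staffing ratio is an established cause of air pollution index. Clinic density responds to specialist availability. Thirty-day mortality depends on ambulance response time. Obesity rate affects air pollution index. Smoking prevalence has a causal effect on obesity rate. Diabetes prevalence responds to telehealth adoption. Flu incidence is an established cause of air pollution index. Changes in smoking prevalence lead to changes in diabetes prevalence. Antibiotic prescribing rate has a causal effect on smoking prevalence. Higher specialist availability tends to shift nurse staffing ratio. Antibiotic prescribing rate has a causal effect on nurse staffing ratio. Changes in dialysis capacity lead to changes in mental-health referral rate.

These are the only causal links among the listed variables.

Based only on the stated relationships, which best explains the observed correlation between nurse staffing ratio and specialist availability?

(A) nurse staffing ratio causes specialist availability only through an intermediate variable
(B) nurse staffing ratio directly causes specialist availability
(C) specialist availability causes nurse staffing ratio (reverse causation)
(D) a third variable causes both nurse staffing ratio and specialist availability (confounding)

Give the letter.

C

The stated link runs specialist availability → nurse staffing ratio; nurse staffing ratio has no causal path to specialist availability. No variable causes both, so confounding is ruled out. The correlation reflects reverse causation.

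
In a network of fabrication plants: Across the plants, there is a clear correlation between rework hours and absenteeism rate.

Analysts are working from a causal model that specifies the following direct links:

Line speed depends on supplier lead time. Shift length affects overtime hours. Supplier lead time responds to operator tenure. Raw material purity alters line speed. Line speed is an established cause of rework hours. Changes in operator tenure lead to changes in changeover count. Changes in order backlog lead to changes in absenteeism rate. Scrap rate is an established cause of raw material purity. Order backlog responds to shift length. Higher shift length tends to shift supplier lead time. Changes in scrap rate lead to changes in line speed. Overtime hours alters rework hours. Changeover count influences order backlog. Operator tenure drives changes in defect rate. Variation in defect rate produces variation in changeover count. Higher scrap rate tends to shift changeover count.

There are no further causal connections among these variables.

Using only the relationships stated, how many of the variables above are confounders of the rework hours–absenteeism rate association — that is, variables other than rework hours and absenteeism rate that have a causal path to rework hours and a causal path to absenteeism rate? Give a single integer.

The common causes are: operator tenure (to rework hours via operator tenure → supplier lead time → line speed → rework hours; to absenteeism rate via operator tenure → changeover count → order backlog → absenteeism rate); scrap rate (to rework hours via scrap rate → line speed → rework hours; to absenteeism rate via scrap rate → changeover count → order backlog → absenteeism rate); shift length (to rework hours via shift length → overtime hours → rework hours; to absenteeism rate via shift length → order backlog → absenteeism rate).
Every other variable lacks a causal path to at least one of rework hours and absenteeism rate.

3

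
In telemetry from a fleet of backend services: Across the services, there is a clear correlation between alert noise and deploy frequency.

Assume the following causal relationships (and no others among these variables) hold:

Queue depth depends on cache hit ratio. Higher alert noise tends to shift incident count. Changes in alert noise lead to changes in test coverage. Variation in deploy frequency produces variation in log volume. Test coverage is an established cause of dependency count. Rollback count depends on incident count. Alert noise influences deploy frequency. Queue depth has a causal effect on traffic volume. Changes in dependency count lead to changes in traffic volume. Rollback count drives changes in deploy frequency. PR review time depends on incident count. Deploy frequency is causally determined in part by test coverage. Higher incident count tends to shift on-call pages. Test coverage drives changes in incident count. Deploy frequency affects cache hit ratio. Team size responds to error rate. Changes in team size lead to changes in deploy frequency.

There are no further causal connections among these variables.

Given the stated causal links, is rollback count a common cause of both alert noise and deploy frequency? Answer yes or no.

no

Rollback count has no stated causal path to alert noise. A confounder must cause both variables, so rollback count does not qualify.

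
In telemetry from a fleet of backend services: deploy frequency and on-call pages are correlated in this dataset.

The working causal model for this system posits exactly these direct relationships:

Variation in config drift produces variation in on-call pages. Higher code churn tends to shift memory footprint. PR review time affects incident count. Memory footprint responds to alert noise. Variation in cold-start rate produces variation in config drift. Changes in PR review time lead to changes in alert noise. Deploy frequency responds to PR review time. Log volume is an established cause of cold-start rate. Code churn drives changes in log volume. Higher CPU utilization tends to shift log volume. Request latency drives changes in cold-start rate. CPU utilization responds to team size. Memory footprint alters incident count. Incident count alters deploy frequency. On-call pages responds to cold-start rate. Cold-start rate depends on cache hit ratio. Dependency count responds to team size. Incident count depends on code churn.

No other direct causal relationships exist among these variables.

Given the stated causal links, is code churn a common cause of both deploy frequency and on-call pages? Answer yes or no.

Code churn has a causal path to deploy frequency (code churn → incident count → deploy frequency) and to on-call pages (code churn → log volume → cold-start rate → on-call pages), so it is a common cause of both — a confounder.

yes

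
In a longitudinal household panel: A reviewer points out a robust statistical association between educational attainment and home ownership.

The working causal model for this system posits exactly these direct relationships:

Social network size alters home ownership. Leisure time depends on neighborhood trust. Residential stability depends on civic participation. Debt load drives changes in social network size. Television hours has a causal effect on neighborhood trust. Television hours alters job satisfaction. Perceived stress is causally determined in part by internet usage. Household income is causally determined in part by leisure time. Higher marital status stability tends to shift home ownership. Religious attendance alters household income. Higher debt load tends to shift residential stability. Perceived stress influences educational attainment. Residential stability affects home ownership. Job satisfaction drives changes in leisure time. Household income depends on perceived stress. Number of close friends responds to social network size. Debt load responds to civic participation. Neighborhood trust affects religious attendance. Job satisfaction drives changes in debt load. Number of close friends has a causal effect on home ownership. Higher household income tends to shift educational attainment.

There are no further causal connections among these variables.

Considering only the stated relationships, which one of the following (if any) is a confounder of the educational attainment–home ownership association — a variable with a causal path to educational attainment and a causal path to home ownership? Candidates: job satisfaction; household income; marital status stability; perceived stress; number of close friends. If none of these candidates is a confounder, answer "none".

Job satisfaction causes educational attainment (job satisfaction → leisure time → household income → educational attainment) and also causes home ownership (job satisfaction → debt load → residential stability → home ownership); it is a common cause of both.
Each of the other candidates lacks a causal path to at least one of educational attainment and home ownership, so they do not confound the relationship.

job satisfaction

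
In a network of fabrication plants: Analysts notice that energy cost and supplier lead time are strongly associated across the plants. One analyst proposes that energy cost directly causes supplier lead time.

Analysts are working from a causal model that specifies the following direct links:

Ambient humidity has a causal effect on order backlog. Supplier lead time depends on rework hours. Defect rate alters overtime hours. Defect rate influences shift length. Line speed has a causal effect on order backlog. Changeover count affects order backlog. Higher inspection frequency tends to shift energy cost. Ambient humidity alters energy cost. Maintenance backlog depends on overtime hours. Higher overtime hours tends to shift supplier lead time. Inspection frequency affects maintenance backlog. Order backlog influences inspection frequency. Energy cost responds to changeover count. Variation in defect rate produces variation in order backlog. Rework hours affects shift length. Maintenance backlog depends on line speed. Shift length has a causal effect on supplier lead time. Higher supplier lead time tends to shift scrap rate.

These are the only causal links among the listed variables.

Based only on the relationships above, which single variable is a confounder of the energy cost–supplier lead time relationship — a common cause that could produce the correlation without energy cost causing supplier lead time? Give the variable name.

Defect rate has a causal path to energy cost (defect rate → order backlog → inspection frequency → energy cost) and a separate causal path to supplier lead time (defect rate → overtime hours → supplier lead time), so it is a common cause of both.
No stated relationship gives energy cost a causal route to supplier lead time, so the correlation is explained by the shared upstream cause rather than a direct effect.

defect rate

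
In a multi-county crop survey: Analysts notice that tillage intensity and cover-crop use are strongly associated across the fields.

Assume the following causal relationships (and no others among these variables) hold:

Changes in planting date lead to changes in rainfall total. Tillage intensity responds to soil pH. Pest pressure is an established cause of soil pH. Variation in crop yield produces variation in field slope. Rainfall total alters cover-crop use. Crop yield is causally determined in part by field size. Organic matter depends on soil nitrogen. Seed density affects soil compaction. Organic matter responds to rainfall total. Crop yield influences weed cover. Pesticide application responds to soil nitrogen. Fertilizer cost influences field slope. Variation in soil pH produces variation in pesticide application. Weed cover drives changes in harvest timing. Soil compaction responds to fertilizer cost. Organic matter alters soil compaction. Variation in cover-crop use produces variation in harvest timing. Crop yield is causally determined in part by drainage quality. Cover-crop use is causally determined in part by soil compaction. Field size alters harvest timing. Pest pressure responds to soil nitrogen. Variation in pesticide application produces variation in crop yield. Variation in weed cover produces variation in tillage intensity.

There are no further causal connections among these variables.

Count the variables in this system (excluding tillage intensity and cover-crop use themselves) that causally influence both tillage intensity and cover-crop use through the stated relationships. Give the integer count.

1

The common causes are: soil nitrogen (to tillage intensity via soil nitrogen → pest pressure → soil pH → tillage intensity; to cover-crop use via soil nitrogen → organic matter → soil compaction → cover-crop use).
Every other variable lacks a causal path to at least one of tillage intensity and cover-crop use.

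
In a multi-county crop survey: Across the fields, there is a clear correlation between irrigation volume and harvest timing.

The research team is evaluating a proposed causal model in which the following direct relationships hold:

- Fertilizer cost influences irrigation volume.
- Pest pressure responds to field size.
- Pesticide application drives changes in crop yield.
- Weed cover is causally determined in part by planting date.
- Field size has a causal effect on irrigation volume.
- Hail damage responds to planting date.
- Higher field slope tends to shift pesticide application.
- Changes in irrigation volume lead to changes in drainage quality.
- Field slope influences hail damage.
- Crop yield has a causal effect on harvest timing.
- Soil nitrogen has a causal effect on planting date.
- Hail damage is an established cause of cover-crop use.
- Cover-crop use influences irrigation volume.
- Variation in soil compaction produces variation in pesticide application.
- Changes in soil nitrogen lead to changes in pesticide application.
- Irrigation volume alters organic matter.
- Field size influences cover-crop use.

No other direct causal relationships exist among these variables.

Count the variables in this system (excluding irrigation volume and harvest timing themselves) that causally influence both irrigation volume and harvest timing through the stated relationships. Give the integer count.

The common causes are: field slope (to irrigation volume via field slope → hail damage → cover-crop use → irrigation volume; to harvest timing via field slope → pesticide application → crop yield → harvest timing); soil nitrogen (to irrigation volume via soil nitrogen → planting date → hail damage → cover-crop use → irrigation volume; to harvest timing via soil nitrogen → pesticide application → crop yield → harvest timing).
Every other variable lacks a causal path to at least one of irrigation volume and harvest timing.

2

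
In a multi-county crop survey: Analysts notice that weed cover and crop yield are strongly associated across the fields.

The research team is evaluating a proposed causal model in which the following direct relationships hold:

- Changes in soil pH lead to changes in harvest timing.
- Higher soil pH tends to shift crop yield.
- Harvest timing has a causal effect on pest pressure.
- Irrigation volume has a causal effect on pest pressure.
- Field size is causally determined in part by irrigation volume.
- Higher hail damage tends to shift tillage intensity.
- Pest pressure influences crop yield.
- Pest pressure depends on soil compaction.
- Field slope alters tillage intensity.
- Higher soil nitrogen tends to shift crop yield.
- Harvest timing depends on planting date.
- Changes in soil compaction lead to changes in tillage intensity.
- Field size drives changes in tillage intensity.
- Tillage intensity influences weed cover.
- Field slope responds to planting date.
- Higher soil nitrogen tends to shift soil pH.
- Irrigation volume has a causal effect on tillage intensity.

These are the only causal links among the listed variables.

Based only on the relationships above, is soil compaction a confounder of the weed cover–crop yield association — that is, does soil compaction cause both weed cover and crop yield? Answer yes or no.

yes

Soil compaction has a causal path to weed cover (soil compaction → tillage intensity → weed cover) and to crop yield (soil compaction → pest pressure → crop yield), so it is a common cause of both — a confounder.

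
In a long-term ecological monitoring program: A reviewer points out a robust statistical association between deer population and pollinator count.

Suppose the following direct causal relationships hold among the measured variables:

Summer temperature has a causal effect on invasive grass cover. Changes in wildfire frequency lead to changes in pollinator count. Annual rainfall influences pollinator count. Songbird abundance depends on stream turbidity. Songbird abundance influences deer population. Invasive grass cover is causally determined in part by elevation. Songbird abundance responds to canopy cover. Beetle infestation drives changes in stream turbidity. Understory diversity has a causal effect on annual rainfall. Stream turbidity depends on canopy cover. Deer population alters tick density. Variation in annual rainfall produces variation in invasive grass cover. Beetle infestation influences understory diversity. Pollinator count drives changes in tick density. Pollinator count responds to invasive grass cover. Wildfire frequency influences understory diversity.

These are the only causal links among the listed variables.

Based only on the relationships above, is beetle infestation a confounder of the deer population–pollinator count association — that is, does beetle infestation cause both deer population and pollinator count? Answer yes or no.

Beetle infestation has a causal path to deer population (beetle infestation → stream turbidity → songbird abundance → deer population) and to pollinator count (beetle infestation → understory diversity → annual rainfall → pollinator count), so it is a common cause of both — a confounder.

yes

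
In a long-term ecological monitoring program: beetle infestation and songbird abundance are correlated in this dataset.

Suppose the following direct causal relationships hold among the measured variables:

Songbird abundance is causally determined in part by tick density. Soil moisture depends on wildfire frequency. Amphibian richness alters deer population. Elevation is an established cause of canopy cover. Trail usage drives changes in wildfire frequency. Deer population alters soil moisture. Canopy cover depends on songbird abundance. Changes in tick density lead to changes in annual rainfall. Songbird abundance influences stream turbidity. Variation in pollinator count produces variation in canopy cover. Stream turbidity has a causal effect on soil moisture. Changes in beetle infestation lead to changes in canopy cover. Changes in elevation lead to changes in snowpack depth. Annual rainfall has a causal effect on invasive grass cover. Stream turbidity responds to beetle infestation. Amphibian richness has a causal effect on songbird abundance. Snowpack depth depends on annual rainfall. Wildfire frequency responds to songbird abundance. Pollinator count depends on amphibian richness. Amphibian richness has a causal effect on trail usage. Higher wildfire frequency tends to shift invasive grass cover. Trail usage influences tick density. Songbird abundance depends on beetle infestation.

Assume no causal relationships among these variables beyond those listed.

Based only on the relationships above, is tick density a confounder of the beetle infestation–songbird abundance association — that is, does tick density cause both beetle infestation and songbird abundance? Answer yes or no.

Tick density has no stated causal path to beetle infestation. A confounder must cause both variables, so tick density does not qualify.

no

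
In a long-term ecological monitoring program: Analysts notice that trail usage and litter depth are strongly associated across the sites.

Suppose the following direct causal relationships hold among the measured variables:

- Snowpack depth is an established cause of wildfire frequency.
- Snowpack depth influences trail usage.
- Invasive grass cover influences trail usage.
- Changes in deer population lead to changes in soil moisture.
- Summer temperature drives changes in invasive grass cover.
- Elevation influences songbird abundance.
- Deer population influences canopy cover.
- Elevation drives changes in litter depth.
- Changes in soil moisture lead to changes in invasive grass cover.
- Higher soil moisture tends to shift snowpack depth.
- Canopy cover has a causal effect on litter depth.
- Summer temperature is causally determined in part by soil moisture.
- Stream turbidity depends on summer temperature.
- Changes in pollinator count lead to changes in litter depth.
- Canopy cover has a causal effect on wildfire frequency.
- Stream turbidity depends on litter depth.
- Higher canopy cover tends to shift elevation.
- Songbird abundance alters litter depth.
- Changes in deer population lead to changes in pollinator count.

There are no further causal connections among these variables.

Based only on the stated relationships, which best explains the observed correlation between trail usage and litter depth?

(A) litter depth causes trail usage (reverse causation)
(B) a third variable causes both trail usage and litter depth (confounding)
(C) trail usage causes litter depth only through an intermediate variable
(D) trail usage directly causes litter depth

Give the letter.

Deer population causes trail usage (deer population → soil moisture → invasive grass cover → trail usage) and litter depth (deer population → pollinator count → litter depth) — a common cause creating the correlation.
There is no stated path from trail usage to litter depth or from litter depth to trail usage, so neither direct nor reverse causation applies.

B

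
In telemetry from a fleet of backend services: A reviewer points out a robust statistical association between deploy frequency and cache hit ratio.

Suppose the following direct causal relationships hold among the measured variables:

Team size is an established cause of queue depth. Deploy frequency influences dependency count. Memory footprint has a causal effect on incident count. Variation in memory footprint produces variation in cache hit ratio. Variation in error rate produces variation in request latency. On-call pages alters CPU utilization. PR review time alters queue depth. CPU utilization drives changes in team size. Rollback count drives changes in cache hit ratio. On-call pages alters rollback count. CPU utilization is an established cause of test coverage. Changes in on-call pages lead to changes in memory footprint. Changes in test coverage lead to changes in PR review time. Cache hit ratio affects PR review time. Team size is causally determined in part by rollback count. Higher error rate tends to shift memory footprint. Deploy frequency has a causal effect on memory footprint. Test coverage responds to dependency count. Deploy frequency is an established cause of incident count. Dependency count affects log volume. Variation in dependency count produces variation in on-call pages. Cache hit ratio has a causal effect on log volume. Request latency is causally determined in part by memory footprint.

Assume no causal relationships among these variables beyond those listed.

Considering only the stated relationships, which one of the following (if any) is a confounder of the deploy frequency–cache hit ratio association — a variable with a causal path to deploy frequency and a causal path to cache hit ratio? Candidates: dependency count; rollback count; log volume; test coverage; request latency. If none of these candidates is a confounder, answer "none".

none

None of the listed candidates has causal paths to both deploy frequency and cache hit ratio in the stated relationships, so none is a common cause.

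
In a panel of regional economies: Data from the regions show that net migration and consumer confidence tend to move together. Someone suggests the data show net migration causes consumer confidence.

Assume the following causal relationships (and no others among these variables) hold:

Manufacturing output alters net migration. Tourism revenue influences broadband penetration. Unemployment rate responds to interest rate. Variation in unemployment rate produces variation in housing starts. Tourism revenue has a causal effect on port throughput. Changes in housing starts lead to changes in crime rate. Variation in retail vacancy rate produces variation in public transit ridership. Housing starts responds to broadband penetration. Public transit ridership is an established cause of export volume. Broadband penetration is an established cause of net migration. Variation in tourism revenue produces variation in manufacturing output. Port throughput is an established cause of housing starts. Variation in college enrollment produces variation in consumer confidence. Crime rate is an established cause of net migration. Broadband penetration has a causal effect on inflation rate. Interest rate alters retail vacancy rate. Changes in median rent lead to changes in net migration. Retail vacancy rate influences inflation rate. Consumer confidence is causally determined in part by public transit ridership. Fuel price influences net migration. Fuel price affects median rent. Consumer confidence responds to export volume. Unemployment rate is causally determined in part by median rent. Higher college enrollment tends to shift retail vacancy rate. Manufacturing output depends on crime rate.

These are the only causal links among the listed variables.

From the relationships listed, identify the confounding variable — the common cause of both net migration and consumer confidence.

Interest rate has a causal path to net migration (interest rate → unemployment rate → housing starts → crime rate → net migration) and a separate causal path to consumer confidence (interest rate → retail vacancy rate → public transit ridership → consumer confidence), so it is a common cause of both.
No stated relationship gives net migration a causal route to consumer confidence, so the correlation is explained by the shared upstream cause rather than a direct effect.

interest rate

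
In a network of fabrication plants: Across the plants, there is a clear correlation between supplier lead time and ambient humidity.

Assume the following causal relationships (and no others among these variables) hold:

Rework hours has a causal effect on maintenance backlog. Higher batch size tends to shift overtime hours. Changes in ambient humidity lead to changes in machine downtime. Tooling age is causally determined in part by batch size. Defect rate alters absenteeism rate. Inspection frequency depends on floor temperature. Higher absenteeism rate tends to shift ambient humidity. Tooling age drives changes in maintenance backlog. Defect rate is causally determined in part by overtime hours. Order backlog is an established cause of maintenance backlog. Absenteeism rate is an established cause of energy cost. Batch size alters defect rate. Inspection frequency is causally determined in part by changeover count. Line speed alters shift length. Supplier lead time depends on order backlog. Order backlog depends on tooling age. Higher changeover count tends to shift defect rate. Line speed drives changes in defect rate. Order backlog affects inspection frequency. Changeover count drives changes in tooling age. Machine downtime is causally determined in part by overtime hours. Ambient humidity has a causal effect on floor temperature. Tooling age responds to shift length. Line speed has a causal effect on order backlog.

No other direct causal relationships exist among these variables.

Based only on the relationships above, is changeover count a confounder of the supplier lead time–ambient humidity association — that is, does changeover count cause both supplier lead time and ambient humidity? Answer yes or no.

yes

Changeover count has a causal path to supplier lead time (changeover count → tooling age → order backlog → supplier lead time) and to ambient humidity (changeover count → defect rate → absenteeism rate → ambient humidity), so it is a common cause of both — a confounder.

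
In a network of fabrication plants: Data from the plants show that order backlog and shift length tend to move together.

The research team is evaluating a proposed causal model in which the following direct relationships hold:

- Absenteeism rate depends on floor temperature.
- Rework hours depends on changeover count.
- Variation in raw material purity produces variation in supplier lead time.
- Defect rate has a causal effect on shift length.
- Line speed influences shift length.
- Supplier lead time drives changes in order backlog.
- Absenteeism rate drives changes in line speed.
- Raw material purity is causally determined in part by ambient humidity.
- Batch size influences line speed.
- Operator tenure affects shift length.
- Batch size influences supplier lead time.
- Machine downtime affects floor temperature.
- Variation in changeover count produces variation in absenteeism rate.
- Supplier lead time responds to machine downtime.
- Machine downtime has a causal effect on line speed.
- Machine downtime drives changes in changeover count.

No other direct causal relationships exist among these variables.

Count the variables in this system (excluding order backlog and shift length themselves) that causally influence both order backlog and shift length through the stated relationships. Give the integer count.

2

The common causes are: batch size (to order backlog via batch size → supplier lead time → order backlog; to shift length via batch size → line speed → shift length); machine downtime (to order backlog via machine downtime → supplier lead time → order backlog; to shift length via machine downtime → line speed → shift length).
Every other variable lacks a causal path to at least one of order backlog and shift length.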